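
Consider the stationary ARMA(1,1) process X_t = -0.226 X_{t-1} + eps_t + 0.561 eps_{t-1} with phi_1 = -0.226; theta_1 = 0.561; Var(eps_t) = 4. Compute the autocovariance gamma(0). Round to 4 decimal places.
\gamma(0) = 4.4731

Multiply the model equation by X_{t-k} and take expectations. With theta_0 = psi_0 = 1 and psi_j the MA(infinity) weights, this gives
  gamma(k) - sum_i phi_i gamma(k-i) = c_k,
  c_k = sigma^2 * sum_{j=k..q} theta_j psi_{j-k}   (c_k = 0 for k > q),
using gamma(-m) = gamma(m).
psi-weights needed (psi_j = theta_j + sum_i phi_i psi_{j-i}):
  psi_1 = theta_1 + phi_1 = 0.561 + (-0.226) = 0.335
Right-hand sides:
  c_0 = sigma^2 (1 + theta_1 psi_1) = 4 * (1 + (0.561)(0.335)) = 4 * 1.187935 = 4.75174
  c_1 = sigma^2 theta_1 = 4 * (0.561) = 2.244
  c_2 = 0
Equations for k = 0 and k = 1 (AR order 1):
  gamma(0) = phi_1 gamma(1) + c_0
  gamma(1) = phi_1 gamma(0) + c_1
Substituting the second into the first: gamma(0) (1 - phi_1^2) = c_0 + phi_1 c_1, so
  gamma(0) = (c_0 + phi_1 c_1) / (1 - phi_1^2) = (4.75174 + (-0.226)(2.244)) / (1 - (-0.226)^2) = 4.244596 / 0.948924 = 4.473062.
Therefore gamma(0) = 4.4731 (to 4 decimal places).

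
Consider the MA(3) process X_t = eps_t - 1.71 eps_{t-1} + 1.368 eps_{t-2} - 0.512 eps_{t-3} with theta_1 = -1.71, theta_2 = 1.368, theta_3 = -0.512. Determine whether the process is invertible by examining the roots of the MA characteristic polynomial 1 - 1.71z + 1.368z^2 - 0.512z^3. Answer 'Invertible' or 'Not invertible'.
\text{Invertible}

The MA(q) characteristic polynomial is P(z) = 1 - 1.71z + 1.368z^2 - 0.512z^3.
Invertibility requires all roots to lie outside the unit circle, i.e. |z| > 1 for every root.
Degree 3: look for a simple real root z0 first, then factor out (1 - z/z0) and solve the remaining quadratic.
Testing z0 = 1.25: P(1.25) = 1 + (-1.71)(1.25) + (1.368)(1.25)^2 + (-0.512)(1.25)^3
  = 1 + (-2.1375) + (2.1375) + (-1) = 0.  So z_0 = 1.25 is a root, |z_0| = 1.25.
Divide out the factor (1 - 0.8 z) = (1 - z/z0) (since 1/z0 = 0.8):
  P(z) = (1 - 0.8 z)(1 + (-0.91) z + (0.64) z^2)
  [check: z-coef -0.91 - (0.8) = -1.71; z^2-coef 0.64 - (0.8)(-0.91) = 1.368; z^3-coef -(0.8)(0.64) = -0.512.]
Remaining roots from the quadratic factor 1 + (-0.91) z + (0.64) z^2:
  Set 1 + (-0.91) z + (0.64) z^2 = 0, i.e. a z^2 + b z + c = 0 with a = 0.64, b = -0.91, c = 1.
  Discriminant D = b^2 - 4ac = (-0.91)^2 - 4*(0.64)*1 = 0.8281 - (2.56) = -1.7319.
  D < 0, so the roots are the complex-conjugate pair z = (-b +/- i sqrt(-D)) / (2a) = 0.7109 +/- 1.0281i.
  For a conjugate pair |z|^2 = z * conj(z) = (product of roots) = c/a = 1/(0.64) = 1.5625, so |z| = sqrt(1.5625) = 1.25 for both roots.
Moduli of all roots: 1.2500, 1.2500, 1.2500.
All moduli strictly greater than 1? Yes.
Verdict: Invertible.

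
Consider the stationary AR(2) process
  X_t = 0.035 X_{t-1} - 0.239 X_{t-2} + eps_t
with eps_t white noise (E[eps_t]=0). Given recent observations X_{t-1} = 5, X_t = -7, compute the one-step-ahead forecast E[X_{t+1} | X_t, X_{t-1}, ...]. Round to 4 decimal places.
E[X_{t+1} \mid \mathcal F_t] = -1.4400

For an AR(p) model X_t = c + sum_i phi_i X_{t-i} + eps_t, the
one-step-ahead conditional mean is
  E[X_{t+1} | X_t, ...] = c + sum_i phi_i X_{t+1-i}.
Substitute known values:
  E[X_{t+1} | ...] = (0.035) * (-7) + (-0.239) * (5)
                   = -1.4400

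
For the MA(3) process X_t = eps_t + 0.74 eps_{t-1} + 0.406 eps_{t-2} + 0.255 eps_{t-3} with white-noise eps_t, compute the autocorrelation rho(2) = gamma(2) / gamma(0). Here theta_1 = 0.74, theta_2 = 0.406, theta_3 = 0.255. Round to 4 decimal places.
\rho(2) = 0.3346

For an MA(q) process with theta_0 = 1, the autocovariance is
  gamma(k) = sigma^2 * sum_{i=0..q-k} theta_i * theta_{i+k},
and rho(k) = gamma(k) / gamma(0). Sigma^2 cancels.
  numerator   = (1)*(0.406) + (0.74)*(0.255) = 0.5947.
  denominator = (1)^2 + (0.74)^2 + (0.406)^2 + (0.255)^2 = 1.777461.
  rho(2) = 0.5947 / 1.777461 = 0.3346.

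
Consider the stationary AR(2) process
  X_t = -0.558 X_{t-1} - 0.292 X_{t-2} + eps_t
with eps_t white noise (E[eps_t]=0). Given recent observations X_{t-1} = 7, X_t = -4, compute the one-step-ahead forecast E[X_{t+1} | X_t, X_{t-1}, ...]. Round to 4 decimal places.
E[X_{t+1} \mid \mathcal F_t] = 0.1880

For an AR(p) model X_t = c + sum_i phi_i X_{t-i} + eps_t, the
one-step-ahead conditional mean is
  E[X_{t+1} | X_t, ...] = c + sum_i phi_i X_{t+1-i}.
Substitute known values:
  E[X_{t+1} | ...] = (-0.558) * (-4) + (-0.292) * (7)
                   = 0.1880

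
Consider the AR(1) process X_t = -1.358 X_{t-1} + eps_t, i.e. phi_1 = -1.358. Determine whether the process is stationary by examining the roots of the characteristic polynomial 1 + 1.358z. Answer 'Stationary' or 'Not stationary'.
\text{Not stationary}

The AR(p) characteristic polynomial is P(z) = 1 + 1.358z.
Stationarity requires all roots to lie outside the unit circle, i.e. |z| > 1 for every root.
This is linear in z: 1 + (1.358) z = 0  =>  z = -1/(1.358) = -0.736377,  |z| = 0.736377.
Moduli of all roots: 0.7364.
All moduli strictly greater than 1? No.
Verdict: Not stationary.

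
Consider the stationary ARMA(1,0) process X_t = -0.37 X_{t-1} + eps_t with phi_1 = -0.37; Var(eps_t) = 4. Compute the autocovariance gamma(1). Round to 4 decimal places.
\gamma(1) = -1.7147

Multiply the model equation by X_{t-k} and take expectations. With theta_0 = psi_0 = 1 and psi_j the MA(infinity) weights, this gives
  gamma(k) - sum_i phi_i gamma(k-i) = c_k,
  c_k = sigma^2 * sum_{j=k..q} theta_j psi_{j-k}   (c_k = 0 for k > q),
using gamma(-m) = gamma(m).
Pure AR (q = 0): c_0 = sigma^2 = 4, c_k = 0 for k >= 1.
Equations for k = 0 and k = 1 (AR order 1):
  gamma(0) = phi_1 gamma(1) + c_0
  gamma(1) = phi_1 gamma(0) + c_1
Substituting the second into the first: gamma(0) (1 - phi_1^2) = c_0 + phi_1 c_1, so
  gamma(0) = c_0 / (1 - phi_1^2) = 4 / (1 - (-0.37)^2) = 4 / 0.8631 = 4.634457.
  gamma(1) = phi_1 gamma(0) = (-0.37)(4.634457) = -1.714749.
Therefore gamma(1) = -1.7147 (to 4 decimal places).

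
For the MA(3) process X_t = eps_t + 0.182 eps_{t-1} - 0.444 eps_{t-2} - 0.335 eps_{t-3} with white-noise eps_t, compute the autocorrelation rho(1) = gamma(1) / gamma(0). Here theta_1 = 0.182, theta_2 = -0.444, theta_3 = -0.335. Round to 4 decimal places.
\rho(1) = 0.1862

For an MA(q) process with theta_0 = 1, the autocovariance is
  gamma(k) = sigma^2 * sum_{i=0..q-k} theta_i * theta_{i+k},
and rho(k) = gamma(k) / gamma(0). Sigma^2 cancels.
  numerator   = (1)*(0.182) + (0.182)*(-0.444) + (-0.444)*(-0.335) = 0.249932.
  denominator = (1)^2 + (0.182)^2 + (-0.444)^2 + (-0.335)^2 = 1.342485.
  rho(1) = 0.249932 / 1.342485 = 0.1862.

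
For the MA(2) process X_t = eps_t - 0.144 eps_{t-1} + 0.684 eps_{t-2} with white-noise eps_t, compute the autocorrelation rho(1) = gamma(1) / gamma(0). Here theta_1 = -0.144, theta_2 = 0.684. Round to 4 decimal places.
\rho(1) = -0.1629

For an MA(q) process with theta_0 = 1, the autocovariance is
  gamma(k) = sigma^2 * sum_{i=0..q-k} theta_i * theta_{i+k},
and rho(k) = gamma(k) / gamma(0). Sigma^2 cancels.
  numerator   = (1)*(-0.144) + (-0.144)*(0.684) = -0.242496.
  denominator = (1)^2 + (-0.144)^2 + (0.684)^2 = 1.488592.
  rho(1) = -0.242496 / 1.488592 = -0.1629.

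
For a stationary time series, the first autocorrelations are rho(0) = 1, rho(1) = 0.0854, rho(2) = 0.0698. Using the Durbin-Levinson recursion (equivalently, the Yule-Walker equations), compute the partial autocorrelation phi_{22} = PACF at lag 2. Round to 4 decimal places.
\phi_{22} = 0.0630

The PACF at lag k is phi_{kk}, the last component of the solution
to the Yule-Walker system G_k phi = r_k where
  (G_k)_{ij} = rho(|i - j|), (r_k)_i = rho(i), i,j = 1..k.
Equivalently, Durbin-Levinson gives phi_{kk} iteratively:
  phi_{11} = rho(1)
  phi_{kk} = [rho(k) - sum_{j=1..k-1} phi_{k-1,j} rho(k-j)]
            / [1 - sum_{j=1..k-1} phi_{k-1,j} rho(j)],
  phi_{k,j} = phi_{k-1,j} - phi_{kk} phi_{k-1,k-j},  j = 1..k-1.
Step k = 1:
  phi_11 = rho(1) = 0.0854.
Step k = 2:
  phi_22 = [rho(2) - phi_11 rho(1)] / [1 - phi_11 rho(1)] = [0.0698 - (0.0854)(0.0854)] / [1 - (0.0854)(0.0854)]
         = 0.06250684 / 0.99270684 = 0.063.
Therefore phi_{22} = 0.0630.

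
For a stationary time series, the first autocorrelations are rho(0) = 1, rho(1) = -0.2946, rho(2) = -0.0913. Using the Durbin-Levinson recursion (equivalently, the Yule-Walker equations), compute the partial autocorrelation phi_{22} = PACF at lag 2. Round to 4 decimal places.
\phi_{22} = -0.1950

The PACF at lag k is phi_{kk}, the last component of the solution
to the Yule-Walker system G_k phi = r_k where
  (G_k)_{ij} = rho(|i - j|), (r_k)_i = rho(i), i,j = 1..k.
Equivalently, Durbin-Levinson gives phi_{kk} iteratively:
  phi_{11} = rho(1)
  phi_{kk} = [rho(k) - sum_{j=1..k-1} phi_{k-1,j} rho(k-j)]
            / [1 - sum_{j=1..k-1} phi_{k-1,j} rho(j)],
  phi_{k,j} = phi_{k-1,j} - phi_{kk} phi_{k-1,k-j},  j = 1..k-1.
Step k = 1:
  phi_11 = rho(1) = -0.2946.
Step k = 2:
  phi_22 = [rho(2) - phi_11 rho(1)] / [1 - phi_11 rho(1)] = [-0.0913 - (-0.2946)(-0.2946)] / [1 - (-0.2946)(-0.2946)]
         = -0.17808916 / 0.91321084 = -0.195.
Therefore phi_{22} = -0.1950.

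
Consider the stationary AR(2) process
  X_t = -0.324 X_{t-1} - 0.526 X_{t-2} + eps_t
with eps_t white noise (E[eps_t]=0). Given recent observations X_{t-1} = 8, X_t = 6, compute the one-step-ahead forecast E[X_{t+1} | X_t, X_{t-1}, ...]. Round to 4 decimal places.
E[X_{t+1} \mid \mathcal F_t] = -6.1520

For an AR(p) model X_t = c + sum_i phi_i X_{t-i} + eps_t, the
one-step-ahead conditional mean is
  E[X_{t+1} | X_t, ...] = c + sum_i phi_i X_{t+1-i}.
Substitute known values:
  E[X_{t+1} | ...] = (-0.324) * (6) + (-0.526) * (8)
                   = -6.1520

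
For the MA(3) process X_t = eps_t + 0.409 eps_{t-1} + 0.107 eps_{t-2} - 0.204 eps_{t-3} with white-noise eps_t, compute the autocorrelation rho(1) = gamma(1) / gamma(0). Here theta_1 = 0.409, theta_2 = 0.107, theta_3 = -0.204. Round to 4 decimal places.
\rho(1) = 0.3531

For an MA(q) process with theta_0 = 1, the autocovariance is
  gamma(k) = sigma^2 * sum_{i=0..q-k} theta_i * theta_{i+k},
and rho(k) = gamma(k) / gamma(0). Sigma^2 cancels.
  numerator   = (1)*(0.409) + (0.409)*(0.107) + (0.107)*(-0.204) = 0.430935.
  denominator = (1)^2 + (0.409)^2 + (0.107)^2 + (-0.204)^2 = 1.220346.
  rho(1) = 0.430935 / 1.220346 = 0.3531.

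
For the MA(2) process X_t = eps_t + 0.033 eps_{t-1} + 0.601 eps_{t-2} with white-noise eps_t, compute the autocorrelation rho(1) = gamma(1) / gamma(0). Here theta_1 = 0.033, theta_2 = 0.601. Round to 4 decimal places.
\rho(1) = 0.0388

For an MA(q) process with theta_0 = 1, the autocovariance is
  gamma(k) = sigma^2 * sum_{i=0..q-k} theta_i * theta_{i+k},
and rho(k) = gamma(k) / gamma(0). Sigma^2 cancels.
  numerator   = (1)*(0.033) + (0.033)*(0.601) = 0.052833.
  denominator = (1)^2 + (0.033)^2 + (0.601)^2 = 1.36229.
  rho(1) = 0.052833 / 1.36229 = 0.0388.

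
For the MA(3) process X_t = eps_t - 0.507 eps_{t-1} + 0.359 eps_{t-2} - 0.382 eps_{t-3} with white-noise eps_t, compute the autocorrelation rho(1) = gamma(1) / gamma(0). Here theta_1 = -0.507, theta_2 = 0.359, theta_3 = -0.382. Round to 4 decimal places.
\rho(1) = -0.5393

For an MA(q) process with theta_0 = 1, the autocovariance is
  gamma(k) = sigma^2 * sum_{i=0..q-k} theta_i * theta_{i+k},
and rho(k) = gamma(k) / gamma(0). Sigma^2 cancels.
  numerator   = (1)*(-0.507) + (-0.507)*(0.359) + (0.359)*(-0.382) = -0.826151.
  denominator = (1)^2 + (-0.507)^2 + (0.359)^2 + (-0.382)^2 = 1.531854.
  rho(1) = -0.826151 / 1.531854 = -0.5393.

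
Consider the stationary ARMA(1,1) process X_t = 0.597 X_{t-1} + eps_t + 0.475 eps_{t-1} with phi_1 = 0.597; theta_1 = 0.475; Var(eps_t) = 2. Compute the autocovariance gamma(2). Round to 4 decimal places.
\gamma(2) = 2.5528

Multiply the model equation by X_{t-k} and take expectations. With theta_0 = psi_0 = 1 and psi_j the MA(infinity) weights, this gives
  gamma(k) - sum_i phi_i gamma(k-i) = c_k,
  c_k = sigma^2 * sum_{j=k..q} theta_j psi_{j-k}   (c_k = 0 for k > q),
using gamma(-m) = gamma(m).
psi-weights needed (psi_j = theta_j + sum_i phi_i psi_{j-i}):
  psi_1 = theta_1 + phi_1 = 0.475 + (0.597) = 1.072
Right-hand sides:
  c_0 = sigma^2 (1 + theta_1 psi_1) = 2 * (1 + (0.475)(1.072)) = 2 * 1.5092 = 3.0184
  c_1 = sigma^2 theta_1 = 2 * (0.475) = 0.95
  c_2 = 0
Equations for k = 0 and k = 1 (AR order 1):
  gamma(0) = phi_1 gamma(1) + c_0
  gamma(1) = phi_1 gamma(0) + c_1
Substituting the second into the first: gamma(0) (1 - phi_1^2) = c_0 + phi_1 c_1, so
  gamma(0) = (c_0 + phi_1 c_1) / (1 - phi_1^2) = (3.0184 + (0.597)(0.95)) / (1 - (0.597)^2) = 3.58555 / 0.643591 = 5.571162.
  gamma(1) = phi_1 gamma(0) + c_1 = (0.597)(5.571162) + (0.95) = 4.275984.
For k = 2 (> q): gamma(2) = phi_1 gamma(1) = (0.597)(4.275984) = 2.552762.
Therefore gamma(2) = 2.5528 (to 4 decimal places).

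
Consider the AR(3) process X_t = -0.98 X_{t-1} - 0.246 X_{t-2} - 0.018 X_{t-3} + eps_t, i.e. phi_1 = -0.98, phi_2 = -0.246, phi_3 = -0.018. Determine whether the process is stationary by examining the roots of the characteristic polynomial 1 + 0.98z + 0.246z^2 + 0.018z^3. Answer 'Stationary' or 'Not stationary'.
\text{Stationary}

The AR(p) characteristic polynomial is P(z) = 1 + 0.98z + 0.246z^2 + 0.018z^3.
Stationarity requires all roots to lie outside the unit circle, i.e. |z| > 1 for every root.
Degree 3: look for a simple real root z0 first, then factor out (1 - z/z0) and solve the remaining quadratic.
Testing z0 = -5: P(-5) = 1 + (0.98)(-5) + (0.246)(-5)^2 + (0.018)(-5)^3
  = 1 + (-4.9) + (6.15) + (-2.25) = 0.  So z_0 = -5 is a root, |z_0| = 5.
Divide out the factor (1 + 0.2 z) = (1 - z/z0) (since 1/z0 = -0.2):
  P(z) = (1 + 0.2 z)(1 + (0.78) z + (0.09) z^2)
  [check: z-coef 0.78 - (-0.2) = 0.98; z^2-coef 0.09 - (-0.2)(0.78) = 0.246; z^3-coef -(-0.2)(0.09) = 0.018.]
Remaining roots from the quadratic factor 1 + (0.78) z + (0.09) z^2:
  Set 1 + (0.78) z + (0.09) z^2 = 0, i.e. a z^2 + b z + c = 0 with a = 0.09, b = 0.78, c = 1.
  Discriminant D = b^2 - 4ac = (0.78)^2 - 4*(0.09)*1 = 0.6084 - (0.36) = 0.2484.
  D >= 0, so the roots are real: z = (-b +/- sqrt(D)) / (2a) = (-0.78 +/- 0.498397) / (0.18).
    z_1 = (-0.78 + 0.498397) / (0.18) = -1.5645,   |z_1| = 1.5645.
    z_2 = (-0.78 - 0.498397) / (0.18) = -7.1022,   |z_2| = 7.1022.
Moduli of all roots: 5.0000, 1.5645, 7.1022.
All moduli strictly greater than 1? Yes.
Verdict: Stationary.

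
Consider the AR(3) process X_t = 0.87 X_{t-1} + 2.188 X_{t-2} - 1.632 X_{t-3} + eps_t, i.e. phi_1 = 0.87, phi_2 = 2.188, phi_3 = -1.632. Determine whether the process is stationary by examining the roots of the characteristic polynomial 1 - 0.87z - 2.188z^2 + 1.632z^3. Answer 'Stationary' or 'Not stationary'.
\text{Not stationary}

The AR(p) characteristic polynomial is P(z) = 1 - 0.87z - 2.188z^2 + 1.632z^3.
Stationarity requires all roots to lie outside the unit circle, i.e. |z| > 1 for every root.
Degree 3: look for a simple real root z0 first, then factor out (1 - z/z0) and solve the remaining quadratic.
Testing z0 = 0.625: P(0.625) = 1 + (-0.87)(0.625) + (-2.188)(0.625)^2 + (1.632)(0.625)^3
  = 1 + (-0.54375) + (-0.854688) + (0.398438) = 0.  So z_0 = 0.625 is a root, |z_0| = 0.625.
Divide out the factor (1 - 1.6 z) = (1 - z/z0) (since 1/z0 = 1.6):
  P(z) = (1 - 1.6 z)(1 + (0.73) z + (-1.02) z^2)
  [check: z-coef 0.73 - (1.6) = -0.87; z^2-coef -1.02 - (1.6)(0.73) = -2.188; z^3-coef -(1.6)(-1.02) = 1.632.]
Remaining roots from the quadratic factor 1 + (0.73) z + (-1.02) z^2:
  Set 1 + (0.73) z + (-1.02) z^2 = 0, i.e. a z^2 + b z + c = 0 with a = -1.02, b = 0.73, c = 1.
  Discriminant D = b^2 - 4ac = (0.73)^2 - 4*(-1.02)*1 = 0.5329 - (-4.08) = 4.6129.
  D >= 0, so the roots are real: z = (-b +/- sqrt(D)) / (2a) = (-0.73 +/- 2.147766) / (-2.04).
    z_1 = (-0.73 + 2.147766) / (-2.04) = -0.695,   |z_1| = 0.695.
    z_2 = (-0.73 - 2.147766) / (-2.04) = 1.4107,   |z_2| = 1.4107.
Moduli of all roots: 0.6250, 0.6950, 1.4107.
All moduli strictly greater than 1? No.
Verdict: Not stationary.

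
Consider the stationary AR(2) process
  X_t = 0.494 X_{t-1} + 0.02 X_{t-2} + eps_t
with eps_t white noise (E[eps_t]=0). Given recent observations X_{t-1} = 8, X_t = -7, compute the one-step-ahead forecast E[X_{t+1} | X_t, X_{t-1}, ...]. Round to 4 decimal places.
E[X_{t+1} \mid \mathcal F_t] = -3.2980

For an AR(p) model X_t = c + sum_i phi_i X_{t-i} + eps_t, the
one-step-ahead conditional mean is
  E[X_{t+1} | X_t, ...] = c + sum_i phi_i X_{t+1-i}.
Substitute known values:
  E[X_{t+1} | ...] = (0.494) * (-7) + (0.02) * (8)
                   = -3.2980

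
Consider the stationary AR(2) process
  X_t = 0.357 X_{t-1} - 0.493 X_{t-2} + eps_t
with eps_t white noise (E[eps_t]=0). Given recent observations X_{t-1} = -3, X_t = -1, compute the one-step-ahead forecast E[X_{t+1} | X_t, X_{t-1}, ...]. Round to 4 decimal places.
E[X_{t+1} \mid \mathcal F_t] = 1.1220

For an AR(p) model X_t = c + sum_i phi_i X_{t-i} + eps_t, the
one-step-ahead conditional mean is
  E[X_{t+1} | X_t, ...] = c + sum_i phi_i X_{t+1-i}.
Substitute known values:
  E[X_{t+1} | ...] = (0.357) * (-1) + (-0.493) * (-3)
                   = 1.1220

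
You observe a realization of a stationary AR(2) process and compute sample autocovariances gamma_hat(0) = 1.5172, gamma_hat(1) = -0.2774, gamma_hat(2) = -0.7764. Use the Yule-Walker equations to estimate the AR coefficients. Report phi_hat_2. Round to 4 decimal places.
\hat\phi_{2} = -0.5640

The Yule-Walker equations for an AR(p) process read, in matrix form,
  Gamma_p phi = r_p,   with   (Gamma_p)_{ij} = gamma(|i - j|),
                       (r_p)_i = gamma(i),   i,j = 1..p.
Substitute the sample gammas (Toeplitz matrix and right-hand side of size 2):
  Gamma_p = [[1.5172, -0.2774], [-0.2774, 1.5172]]
  r_p     = [-0.2774, -0.7764]
Written out:
  1.5172 phi_1 - 0.2774 phi_2 = -0.2774
  -0.2774 phi_1 + 1.5172 phi_2 = -0.7764
Solve by Cramer's rule:
  det = gamma(0)^2 - gamma(1)^2 = (1.5172)^2 - (-0.2774)^2 = 2.30189584 - 0.07695076 = 2.22494508
  phi_hat_1 = [gamma(1) gamma(0) - gamma(1) gamma(2)] / det = [(-0.2774)(1.5172) - (-0.2774)(-0.7764)] / 2.22494508 = -0.63624464 / 2.22494508 = -0.286
  phi_hat_2 = [gamma(0) gamma(2) - gamma(1)^2] / det = [(1.5172)(-0.7764) - (-0.2774)^2] / 2.22494508 = -1.25490484 / 2.22494508 = -0.564
So phi_hat = [-0.2860, -0.5640].
Therefore phi_hat_2 = -0.5640.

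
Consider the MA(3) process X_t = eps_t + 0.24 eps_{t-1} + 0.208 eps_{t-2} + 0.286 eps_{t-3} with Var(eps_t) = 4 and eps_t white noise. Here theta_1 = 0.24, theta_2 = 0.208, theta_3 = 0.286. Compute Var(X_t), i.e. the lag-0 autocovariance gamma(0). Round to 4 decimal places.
\gamma(0) = 4.7306

For an MA(q) process X_t = eps_t + sum_i theta_i eps_{t-i} with
Var(eps_t) = sigma^2, the variance is
  gamma(0) = sigma^2 * (1 + sum_i theta_i^2).
  sum_i theta_i^2 = (0.24)^2 + (0.208)^2 + (0.286)^2 = 0.0576 + 0.043264 + 0.081796 = 0.18266.
  gamma(0) = 4 * (1 + 0.18266) = 4 * 1.18266 = 4.73064, which rounds to 4.7306.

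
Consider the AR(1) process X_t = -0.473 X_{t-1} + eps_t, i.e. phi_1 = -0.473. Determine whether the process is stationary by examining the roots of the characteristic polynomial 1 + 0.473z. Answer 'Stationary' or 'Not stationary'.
\text{Stationary}

The AR(p) characteristic polynomial is P(z) = 1 + 0.473z.
Stationarity requires all roots to lie outside the unit circle, i.e. |z| > 1 for every root.
This is linear in z: 1 + (0.473) z = 0  =>  z = -1/(0.473) = -2.114165,  |z| = 2.114165.
Moduli of all roots: 2.1142.
All moduli strictly greater than 1? Yes.
Verdict: Stationary.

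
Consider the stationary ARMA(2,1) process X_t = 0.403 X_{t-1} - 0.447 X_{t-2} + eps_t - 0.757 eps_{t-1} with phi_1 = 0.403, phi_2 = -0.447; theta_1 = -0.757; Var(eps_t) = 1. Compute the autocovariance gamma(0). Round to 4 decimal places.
\gamma(0) = 1.5599

Multiply the model equation by X_{t-k} and take expectations. With theta_0 = psi_0 = 1 and psi_j the MA(infinity) weights, this gives
  gamma(k) - sum_i phi_i gamma(k-i) = c_k,
  c_k = sigma^2 * sum_{j=k..q} theta_j psi_{j-k}   (c_k = 0 for k > q),
using gamma(-m) = gamma(m).
psi-weights needed (psi_j = theta_j + sum_i phi_i psi_{j-i}):
  psi_1 = theta_1 + phi_1 = -0.757 + (0.403) = -0.354
Right-hand sides:
  c_0 = sigma^2 (1 + theta_1 psi_1) = 1 * (1 + (-0.757)(-0.354)) = 1 * 1.267978 = 1.267978
  c_1 = sigma^2 theta_1 = 1 * (-0.757) = -0.757
  c_2 = 0
Equations for k = 0, 1, 2 (AR order 2, c_2 = 0):
  (E0) gamma(0) = phi_1 gamma(1) + phi_2 gamma(2) + c_0
  (E1) gamma(1) = phi_1 gamma(0) + phi_2 gamma(1) + c_1
  (E2) gamma(2) = phi_1 gamma(1) + phi_2 gamma(0)
From (E1): gamma(1) = A gamma(0) + B with
  A = phi_1 / (1 - phi_2) = 0.403 / 1.447 = 0.278507,   B = c_1 / (1 - phi_2) = -0.757 / 1.447 = -0.523151.
Insert (E2) into (E0): gamma(0) (1 - phi_2^2) = phi_1 (1 + phi_2) gamma(1) + c_0.
  phi_1 (1 + phi_2) = (0.403)(0.553) = 0.222859,   1 - phi_2^2 = 0.800191.
Replace gamma(1) by A gamma(0) + B and collect gamma(0):
  gamma(0) [0.800191 - (0.222859)(0.278507)] = (0.222859)(-0.523151) + 1.267978
  gamma(0) * 0.738123 = 1.151389
  gamma(0) = 1.151389 / 0.738123 = 1.559887.
Therefore gamma(0) = 1.5599 (to 4 decimal places).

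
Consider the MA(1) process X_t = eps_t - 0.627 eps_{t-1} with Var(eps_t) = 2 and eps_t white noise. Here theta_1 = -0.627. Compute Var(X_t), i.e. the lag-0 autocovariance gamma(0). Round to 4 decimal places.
\gamma(0) = 2.7863

For an MA(q) process X_t = eps_t + sum_i theta_i eps_{t-i} with
Var(eps_t) = sigma^2, the variance is
  gamma(0) = sigma^2 * (1 + sum_i theta_i^2).
  sum_i theta_i^2 = (-0.627)^2 = 0.393129.
  gamma(0) = 2 * (1 + 0.393129) = 2 * 1.393129 = 2.786258, which rounds to 2.7863.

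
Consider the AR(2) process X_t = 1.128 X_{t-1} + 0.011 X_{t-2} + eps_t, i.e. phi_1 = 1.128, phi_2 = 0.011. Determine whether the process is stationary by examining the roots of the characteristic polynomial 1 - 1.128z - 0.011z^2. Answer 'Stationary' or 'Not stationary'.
\text{Not stationary}

The AR(p) characteristic polynomial is P(z) = 1 - 1.128z - 0.011z^2.
Stationarity requires all roots to lie outside the unit circle, i.e. |z| > 1 for every root.
Set 1 + (-1.128) z + (-0.011) z^2 = 0, i.e. a z^2 + b z + c = 0 with a = -0.011, b = -1.128, c = 1.
Discriminant D = b^2 - 4ac = (-1.128)^2 - 4*(-0.011)*1 = 1.272384 - (-0.044) = 1.316384.
D >= 0, so the roots are real: z = (-b +/- sqrt(D)) / (2a) = (1.128 +/- 1.147338) / (-0.022).
  z_1 = (1.128 + 1.147338) / (-0.022) = -103.4244,   |z_1| = 103.4244.
  z_2 = (1.128 - 1.147338) / (-0.022) = 0.879,   |z_2| = 0.879.
Moduli of all roots: 103.4244, 0.8790.
All moduli strictly greater than 1? No.
Verdict: Not stationary.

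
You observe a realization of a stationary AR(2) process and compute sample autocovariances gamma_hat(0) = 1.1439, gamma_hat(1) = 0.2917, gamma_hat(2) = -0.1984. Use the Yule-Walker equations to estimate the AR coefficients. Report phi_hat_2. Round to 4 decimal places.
\hat\phi_{2} = -0.2551

The Yule-Walker equations for an AR(p) process read, in matrix form,
  Gamma_p phi = r_p,   with   (Gamma_p)_{ij} = gamma(|i - j|),
                       (r_p)_i = gamma(i),   i,j = 1..p.
Substitute the sample gammas (Toeplitz matrix and right-hand side of size 2):
  Gamma_p = [[1.1439, 0.2917], [0.2917, 1.1439]]
  r_p     = [0.2917, -0.1984]
Written out:
  1.1439 phi_1 + 0.2917 phi_2 = 0.2917
  0.2917 phi_1 + 1.1439 phi_2 = -0.1984
Solve by Cramer's rule:
  det = gamma(0)^2 - gamma(1)^2 = (1.1439)^2 - (0.2917)^2 = 1.30850721 - 0.08508889 = 1.22341832
  phi_hat_1 = [gamma(1) gamma(0) - gamma(1) gamma(2)] / det = [(0.2917)(1.1439) - (0.2917)(-0.1984)] / 1.22341832 = 0.39154891 / 1.22341832 = 0.32
  phi_hat_2 = [gamma(0) gamma(2) - gamma(1)^2] / det = [(1.1439)(-0.1984) - (0.2917)^2] / 1.22341832 = -0.31203865 / 1.22341832 = -0.2551
So phi_hat = [0.3200, -0.2551].
Therefore phi_hat_2 = -0.2551.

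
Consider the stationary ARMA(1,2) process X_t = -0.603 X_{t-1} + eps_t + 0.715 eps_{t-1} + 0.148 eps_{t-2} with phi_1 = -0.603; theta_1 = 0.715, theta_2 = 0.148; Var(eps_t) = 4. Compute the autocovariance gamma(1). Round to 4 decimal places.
\gamma(1) = 0.4595

Multiply the model equation by X_{t-k} and take expectations. With theta_0 = psi_0 = 1 and psi_j the MA(infinity) weights, this gives
  gamma(k) - sum_i phi_i gamma(k-i) = c_k,
  c_k = sigma^2 * sum_{j=k..q} theta_j psi_{j-k}   (c_k = 0 for k > q),
using gamma(-m) = gamma(m).
psi-weights needed (psi_j = theta_j + sum_i phi_i psi_{j-i}):
  psi_1 = theta_1 + phi_1 = 0.715 + (-0.603) = 0.112
  psi_2 = theta_2 + phi_1 psi_1 = 0.148 + (-0.603)(0.112) = 0.080464
Right-hand sides:
  c_0 = sigma^2 (1 + theta_1 psi_1 + theta_2 psi_2) = 4 * (1 + (0.715)(0.112) + (0.148)(0.080464)) = 4 * 1.091989 = 4.367955
  c_1 = sigma^2 (theta_1 + theta_2 psi_1) = 4 * (0.715 + (0.148)(0.112)) = 2.926304
  c_2 = sigma^2 theta_2 = 4 * (0.148) = 0.592
Equations for k = 0 and k = 1 (AR order 1):
  gamma(0) = phi_1 gamma(1) + c_0
  gamma(1) = phi_1 gamma(0) + c_1
Substituting the second into the first: gamma(0) (1 - phi_1^2) = c_0 + phi_1 c_1, so
  gamma(0) = (c_0 + phi_1 c_1) / (1 - phi_1^2) = (4.367955 + (-0.603)(2.926304)) / (1 - (-0.603)^2) = 2.603393 / 0.636391 = 4.090871.
  gamma(1) = phi_1 gamma(0) + c_1 = (-0.603)(4.090871) + (2.926304) = 0.459509.
Therefore gamma(1) = 0.4595 (to 4 decimal places).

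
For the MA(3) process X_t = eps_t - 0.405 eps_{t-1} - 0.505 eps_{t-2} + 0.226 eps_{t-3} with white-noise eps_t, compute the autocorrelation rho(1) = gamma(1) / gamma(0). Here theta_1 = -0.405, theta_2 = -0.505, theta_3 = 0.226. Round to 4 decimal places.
\rho(1) = -0.2140

For an MA(q) process with theta_0 = 1, the autocovariance is
  gamma(k) = sigma^2 * sum_{i=0..q-k} theta_i * theta_{i+k},
and rho(k) = gamma(k) / gamma(0). Sigma^2 cancels.
  numerator   = (1)*(-0.405) + (-0.405)*(-0.505) + (-0.505)*(0.226) = -0.314605.
  denominator = (1)^2 + (-0.405)^2 + (-0.505)^2 + (0.226)^2 = 1.470126.
  rho(1) = -0.314605 / 1.470126 = -0.2140.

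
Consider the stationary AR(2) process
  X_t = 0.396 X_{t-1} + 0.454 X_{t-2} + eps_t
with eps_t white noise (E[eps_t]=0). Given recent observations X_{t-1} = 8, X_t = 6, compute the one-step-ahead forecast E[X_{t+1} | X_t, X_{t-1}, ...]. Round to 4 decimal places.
E[X_{t+1} \mid \mathcal F_t] = 6.0080

For an AR(p) model X_t = c + sum_i phi_i X_{t-i} + eps_t, the
one-step-ahead conditional mean is
  E[X_{t+1} | X_t, ...] = c + sum_i phi_i X_{t+1-i}.
Substitute known values:
  E[X_{t+1} | ...] = (0.396) * (6) + (0.454) * (8)
                   = 6.0080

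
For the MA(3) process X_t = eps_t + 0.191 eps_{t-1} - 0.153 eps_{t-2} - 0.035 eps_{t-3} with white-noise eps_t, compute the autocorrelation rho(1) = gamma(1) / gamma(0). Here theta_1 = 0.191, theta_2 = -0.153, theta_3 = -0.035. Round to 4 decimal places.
\rho(1) = 0.1575

For an MA(q) process with theta_0 = 1, the autocovariance is
  gamma(k) = sigma^2 * sum_{i=0..q-k} theta_i * theta_{i+k},
and rho(k) = gamma(k) / gamma(0). Sigma^2 cancels.
  numerator   = (1)*(0.191) + (0.191)*(-0.153) + (-0.153)*(-0.035) = 0.167132.
  denominator = (1)^2 + (0.191)^2 + (-0.153)^2 + (-0.035)^2 = 1.061115.
  rho(1) = 0.167132 / 1.061115 = 0.1575.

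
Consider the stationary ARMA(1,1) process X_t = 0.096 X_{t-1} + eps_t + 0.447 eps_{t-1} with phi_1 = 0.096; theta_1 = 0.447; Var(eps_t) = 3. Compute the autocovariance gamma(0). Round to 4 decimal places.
\gamma(0) = 3.8928

Multiply the model equation by X_{t-k} and take expectations. With theta_0 = psi_0 = 1 and psi_j the MA(infinity) weights, this gives
  gamma(k) - sum_i phi_i gamma(k-i) = c_k,
  c_k = sigma^2 * sum_{j=k..q} theta_j psi_{j-k}   (c_k = 0 for k > q),
using gamma(-m) = gamma(m).
psi-weights needed (psi_j = theta_j + sum_i phi_i psi_{j-i}):
  psi_1 = theta_1 + phi_1 = 0.447 + (0.096) = 0.543
Right-hand sides:
  c_0 = sigma^2 (1 + theta_1 psi_1) = 3 * (1 + (0.447)(0.543)) = 3 * 1.242721 = 3.728163
  c_1 = sigma^2 theta_1 = 3 * (0.447) = 1.341
  c_2 = 0
Equations for k = 0 and k = 1 (AR order 1):
  gamma(0) = phi_1 gamma(1) + c_0
  gamma(1) = phi_1 gamma(0) + c_1
Substituting the second into the first: gamma(0) (1 - phi_1^2) = c_0 + phi_1 c_1, so
  gamma(0) = (c_0 + phi_1 c_1) / (1 - phi_1^2) = (3.728163 + (0.096)(1.341)) / (1 - (0.096)^2) = 3.856899 / 0.990784 = 3.892775.
Therefore gamma(0) = 3.8928 (to 4 decimal places).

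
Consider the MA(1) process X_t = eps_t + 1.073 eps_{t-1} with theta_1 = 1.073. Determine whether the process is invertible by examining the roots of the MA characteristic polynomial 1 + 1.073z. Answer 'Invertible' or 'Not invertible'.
\text{Not invertible}

The MA(q) characteristic polynomial is P(z) = 1 + 1.073z.
Invertibility requires all roots to lie outside the unit circle, i.e. |z| > 1 for every root.
This is linear in z: 1 + (1.073) z = 0  =>  z = -1/(1.073) = -0.931966,  |z| = 0.931966.
Moduli of all roots: 0.9320.
All moduli strictly greater than 1? No.
Verdict: Not invertible.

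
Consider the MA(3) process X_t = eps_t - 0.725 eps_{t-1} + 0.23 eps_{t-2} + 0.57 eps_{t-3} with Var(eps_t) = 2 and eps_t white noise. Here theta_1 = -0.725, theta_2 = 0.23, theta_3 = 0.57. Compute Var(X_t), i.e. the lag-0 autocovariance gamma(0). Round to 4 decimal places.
\gamma(0) = 3.8069

For an MA(q) process X_t = eps_t + sum_i theta_i eps_{t-i} with
Var(eps_t) = sigma^2, the variance is
  gamma(0) = sigma^2 * (1 + sum_i theta_i^2).
  sum_i theta_i^2 = (-0.725)^2 + (0.23)^2 + (0.57)^2 = 0.525625 + 0.0529 + 0.3249 = 0.903425.
  gamma(0) = 2 * (1 + 0.903425) = 2 * 1.903425 = 3.80685, which rounds to 3.8069.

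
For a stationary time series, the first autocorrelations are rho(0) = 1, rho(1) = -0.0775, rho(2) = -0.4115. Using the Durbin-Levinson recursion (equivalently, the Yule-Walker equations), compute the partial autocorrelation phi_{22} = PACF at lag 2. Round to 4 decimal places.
\phi_{22} = -0.4200

The PACF at lag k is phi_{kk}, the last component of the solution
to the Yule-Walker system G_k phi = r_k where
  (G_k)_{ij} = rho(|i - j|), (r_k)_i = rho(i), i,j = 1..k.
Equivalently, Durbin-Levinson gives phi_{kk} iteratively:
  phi_{11} = rho(1)
  phi_{kk} = [rho(k) - sum_{j=1..k-1} phi_{k-1,j} rho(k-j)]
            / [1 - sum_{j=1..k-1} phi_{k-1,j} rho(j)],
  phi_{k,j} = phi_{k-1,j} - phi_{kk} phi_{k-1,k-j},  j = 1..k-1.
Step k = 1:
  phi_11 = rho(1) = -0.0775.
Step k = 2:
  phi_22 = [rho(2) - phi_11 rho(1)] / [1 - phi_11 rho(1)] = [-0.4115 - (-0.0775)(-0.0775)] / [1 - (-0.0775)(-0.0775)]
         = -0.41750625 / 0.99399375 = -0.42.
Therefore phi_{22} = -0.4200.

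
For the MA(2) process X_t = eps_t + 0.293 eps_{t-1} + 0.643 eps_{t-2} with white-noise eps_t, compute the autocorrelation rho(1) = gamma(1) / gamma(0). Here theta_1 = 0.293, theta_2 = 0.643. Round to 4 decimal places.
\rho(1) = 0.3211

For an MA(q) process with theta_0 = 1, the autocovariance is
  gamma(k) = sigma^2 * sum_{i=0..q-k} theta_i * theta_{i+k},
and rho(k) = gamma(k) / gamma(0). Sigma^2 cancels.
  numerator   = (1)*(0.293) + (0.293)*(0.643) = 0.481399.
  denominator = (1)^2 + (0.293)^2 + (0.643)^2 = 1.499298.
  rho(1) = 0.481399 / 1.499298 = 0.3211.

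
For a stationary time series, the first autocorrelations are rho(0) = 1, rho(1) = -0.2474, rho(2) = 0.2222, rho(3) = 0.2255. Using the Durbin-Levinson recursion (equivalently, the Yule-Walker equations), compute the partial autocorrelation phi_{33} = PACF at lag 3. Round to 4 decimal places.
\phi_{33} = 0.3440

The PACF at lag k is phi_{kk}, the last component of the solution
to the Yule-Walker system G_k phi = r_k where
  (G_k)_{ij} = rho(|i - j|), (r_k)_i = rho(i), i,j = 1..k.
Equivalently, Durbin-Levinson gives phi_{kk} iteratively:
  phi_{11} = rho(1)
  phi_{kk} = [rho(k) - sum_{j=1..k-1} phi_{k-1,j} rho(k-j)]
            / [1 - sum_{j=1..k-1} phi_{k-1,j} rho(j)],
  phi_{k,j} = phi_{k-1,j} - phi_{kk} phi_{k-1,k-j},  j = 1..k-1.
Step k = 1:
  phi_11 = rho(1) = -0.2474.
Step k = 2:
  phi_22 = [rho(2) - phi_11 rho(1)] / [1 - phi_11 rho(1)] = [0.2222 - (-0.2474)(-0.2474)] / [1 - (-0.2474)(-0.2474)]
         = 0.16099324 / 0.93879324 = 0.17149.
  Update: phi_21 = phi_11 - phi_22 phi_11 = -0.2474 - (0.17149)(-0.2474) = -0.204973.
Step k = 3:
  phi_33 = [rho(3) - phi_21 rho(2) - phi_22 rho(1)] / [1 - phi_21 rho(1) - phi_22 rho(2)]
    numerator   = 0.2255 - (-0.204973)(0.2222) - (0.17149)(-0.2474) = 0.31347163
    denominator = 1 - (-0.204973)(-0.2474) - (0.17149)(0.2222) = 0.91118458
  phi_33 = 0.31347163 / 0.91118458 = 0.344.
Therefore phi_{33} = 0.3440.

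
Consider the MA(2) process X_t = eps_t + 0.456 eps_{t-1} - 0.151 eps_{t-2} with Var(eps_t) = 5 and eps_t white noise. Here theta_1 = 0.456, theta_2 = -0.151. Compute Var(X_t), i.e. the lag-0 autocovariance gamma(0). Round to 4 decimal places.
\gamma(0) = 6.1537

For an MA(q) process X_t = eps_t + sum_i theta_i eps_{t-i} with
Var(eps_t) = sigma^2, the variance is
  gamma(0) = sigma^2 * (1 + sum_i theta_i^2).
  sum_i theta_i^2 = (0.456)^2 + (-0.151)^2 = 0.207936 + 0.022801 = 0.230737.
  gamma(0) = 5 * (1 + 0.230737) = 5 * 1.230737 = 6.153685, which rounds to 6.1537.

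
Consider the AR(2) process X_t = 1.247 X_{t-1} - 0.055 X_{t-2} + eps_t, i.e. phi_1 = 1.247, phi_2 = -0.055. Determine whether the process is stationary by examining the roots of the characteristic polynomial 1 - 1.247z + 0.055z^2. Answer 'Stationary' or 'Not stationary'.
\text{Not stationary}

The AR(p) characteristic polynomial is P(z) = 1 - 1.247z + 0.055z^2.
Stationarity requires all roots to lie outside the unit circle, i.e. |z| > 1 for every root.
Set 1 + (-1.247) z + (0.055) z^2 = 0, i.e. a z^2 + b z + c = 0 with a = 0.055, b = -1.247, c = 1.
Discriminant D = b^2 - 4ac = (-1.247)^2 - 4*(0.055)*1 = 1.555009 - (0.22) = 1.335009.
D >= 0, so the roots are real: z = (-b +/- sqrt(D)) / (2a) = (1.247 +/- 1.155426) / (0.11).
  z_1 = (1.247 + 1.155426) / (0.11) = 21.8402,   |z_1| = 21.8402.
  z_2 = (1.247 - 1.155426) / (0.11) = 0.8325,   |z_2| = 0.8325.
Moduli of all roots: 21.8402, 0.8325.
All moduli strictly greater than 1? No.
Verdict: Not stationary.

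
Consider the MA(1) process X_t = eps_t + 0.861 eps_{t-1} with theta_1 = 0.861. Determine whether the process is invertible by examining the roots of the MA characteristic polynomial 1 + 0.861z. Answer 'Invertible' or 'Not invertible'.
\text{Invertible}

The MA(q) characteristic polynomial is P(z) = 1 + 0.861z.
Invertibility requires all roots to lie outside the unit circle, i.e. |z| > 1 for every root.
This is linear in z: 1 + (0.861) z = 0  =>  z = -1/(0.861) = -1.16144,  |z| = 1.16144.
Moduli of all roots: 1.1614.
All moduli strictly greater than 1? Yes.
Verdict: Invertible.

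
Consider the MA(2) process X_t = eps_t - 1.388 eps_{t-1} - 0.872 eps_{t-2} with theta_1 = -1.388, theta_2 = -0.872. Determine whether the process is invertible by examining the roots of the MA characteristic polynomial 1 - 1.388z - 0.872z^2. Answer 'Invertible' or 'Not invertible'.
\text{Not invertible}

The MA(q) characteristic polynomial is P(z) = 1 - 1.388z - 0.872z^2.
Invertibility requires all roots to lie outside the unit circle, i.e. |z| > 1 for every root.
Set 1 + (-1.388) z + (-0.872) z^2 = 0, i.e. a z^2 + b z + c = 0 with a = -0.872, b = -1.388, c = 1.
Discriminant D = b^2 - 4ac = (-1.388)^2 - 4*(-0.872)*1 = 1.926544 - (-3.488) = 5.414544.
D >= 0, so the roots are real: z = (-b +/- sqrt(D)) / (2a) = (1.388 +/- 2.326917) / (-1.744).
  z_1 = (1.388 + 2.326917) / (-1.744) = -2.1301,   |z_1| = 2.1301.
  z_2 = (1.388 - 2.326917) / (-1.744) = 0.5384,   |z_2| = 0.5384.
Moduli of all roots: 2.1301, 0.5384.
All moduli strictly greater than 1? No.
Verdict: Not invertible.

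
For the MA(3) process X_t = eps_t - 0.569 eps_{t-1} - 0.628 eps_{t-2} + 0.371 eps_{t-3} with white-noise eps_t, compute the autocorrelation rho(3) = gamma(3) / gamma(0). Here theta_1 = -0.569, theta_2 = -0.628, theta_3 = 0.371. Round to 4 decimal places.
\rho(3) = 0.1999

For an MA(q) process with theta_0 = 1, the autocovariance is
  gamma(k) = sigma^2 * sum_{i=0..q-k} theta_i * theta_{i+k},
and rho(k) = gamma(k) / gamma(0). Sigma^2 cancels.
  numerator   = (1)*(0.371) = 0.371.
  denominator = (1)^2 + (-0.569)^2 + (-0.628)^2 + (0.371)^2 = 1.855786.
  rho(3) = 0.371 / 1.855786 = 0.1999.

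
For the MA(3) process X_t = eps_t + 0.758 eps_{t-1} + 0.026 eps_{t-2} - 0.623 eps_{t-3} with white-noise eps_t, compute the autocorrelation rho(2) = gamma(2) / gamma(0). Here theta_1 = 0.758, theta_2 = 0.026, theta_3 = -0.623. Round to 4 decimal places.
\rho(2) = -0.2273

For an MA(q) process with theta_0 = 1, the autocovariance is
  gamma(k) = sigma^2 * sum_{i=0..q-k} theta_i * theta_{i+k},
and rho(k) = gamma(k) / gamma(0). Sigma^2 cancels.
  numerator   = (1)*(0.026) + (0.758)*(-0.623) = -0.446234.
  denominator = (1)^2 + (0.758)^2 + (0.026)^2 + (-0.623)^2 = 1.963369.
  rho(2) = -0.446234 / 1.963369 = -0.2273.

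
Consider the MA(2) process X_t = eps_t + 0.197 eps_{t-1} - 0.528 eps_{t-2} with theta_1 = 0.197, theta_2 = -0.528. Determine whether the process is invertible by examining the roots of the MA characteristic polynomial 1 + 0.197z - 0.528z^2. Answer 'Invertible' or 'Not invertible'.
\text{Invertible}

The MA(q) characteristic polynomial is P(z) = 1 + 0.197z - 0.528z^2.
Invertibility requires all roots to lie outside the unit circle, i.e. |z| > 1 for every root.
Set 1 + (0.197) z + (-0.528) z^2 = 0, i.e. a z^2 + b z + c = 0 with a = -0.528, b = 0.197, c = 1.
Discriminant D = b^2 - 4ac = (0.197)^2 - 4*(-0.528)*1 = 0.038809 - (-2.112) = 2.150809.
D >= 0, so the roots are real: z = (-b +/- sqrt(D)) / (2a) = (-0.197 +/- 1.466564) / (-1.056).
  z_1 = (-0.197 + 1.466564) / (-1.056) = -1.2022,   |z_1| = 1.2022.
  z_2 = (-0.197 - 1.466564) / (-1.056) = 1.5753,   |z_2| = 1.5753.
Moduli of all roots: 1.2022, 1.5753.
All moduli strictly greater than 1? Yes.
Verdict: Invertible.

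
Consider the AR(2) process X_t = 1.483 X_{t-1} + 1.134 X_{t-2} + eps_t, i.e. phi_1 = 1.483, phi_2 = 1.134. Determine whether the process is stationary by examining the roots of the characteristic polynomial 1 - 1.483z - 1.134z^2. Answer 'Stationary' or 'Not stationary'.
\text{Not stationary}

The AR(p) characteristic polynomial is P(z) = 1 - 1.483z - 1.134z^2.
Stationarity requires all roots to lie outside the unit circle, i.e. |z| > 1 for every root.
Set 1 + (-1.483) z + (-1.134) z^2 = 0, i.e. a z^2 + b z + c = 0 with a = -1.134, b = -1.483, c = 1.
Discriminant D = b^2 - 4ac = (-1.483)^2 - 4*(-1.134)*1 = 2.199289 - (-4.536) = 6.735289.
D >= 0, so the roots are real: z = (-b +/- sqrt(D)) / (2a) = (1.483 +/- 2.595244) / (-2.268).
  z_1 = (1.483 + 2.595244) / (-2.268) = -1.7982,   |z_1| = 1.7982.
  z_2 = (1.483 - 2.595244) / (-2.268) = 0.4904,   |z_2| = 0.4904.
Moduli of all roots: 1.7982, 0.4904.
All moduli strictly greater than 1? No.
Verdict: Not stationary.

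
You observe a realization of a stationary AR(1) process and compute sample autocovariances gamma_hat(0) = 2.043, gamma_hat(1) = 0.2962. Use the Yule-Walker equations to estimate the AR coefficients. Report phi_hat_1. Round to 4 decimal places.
\hat\phi_{1} = 0.1450

The Yule-Walker equations for an AR(p) process read, in matrix form,
  Gamma_p phi = r_p,   with   (Gamma_p)_{ij} = gamma(|i - j|),
                       (r_p)_i = gamma(i),   i,j = 1..p.
Substitute the sample gammas (Toeplitz matrix and right-hand side of size 1):
  Gamma_p = [[2.043]]
  r_p     = [0.2962]
With p = 1 this is the single equation gamma(0) phi_1 = gamma(1):
  phi_hat_1 = gamma(1) / gamma(0) = 0.2962 / 2.043 = 0.1450.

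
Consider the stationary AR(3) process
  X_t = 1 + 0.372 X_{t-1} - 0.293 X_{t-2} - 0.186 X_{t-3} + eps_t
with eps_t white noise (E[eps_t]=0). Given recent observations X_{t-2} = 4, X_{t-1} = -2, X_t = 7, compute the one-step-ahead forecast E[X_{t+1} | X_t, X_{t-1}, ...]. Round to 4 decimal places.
E[X_{t+1} \mid \mathcal F_t] = 3.4460

For an AR(p) model X_t = c + sum_i phi_i X_{t-i} + eps_t, the
one-step-ahead conditional mean is
  E[X_{t+1} | X_t, ...] = c + sum_i phi_i X_{t+1-i}.
Substitute known values:
  E[X_{t+1} | ...] = 1 + (0.372) * (7) + (-0.293) * (-2) + (-0.186) * (4)
                   = 3.4460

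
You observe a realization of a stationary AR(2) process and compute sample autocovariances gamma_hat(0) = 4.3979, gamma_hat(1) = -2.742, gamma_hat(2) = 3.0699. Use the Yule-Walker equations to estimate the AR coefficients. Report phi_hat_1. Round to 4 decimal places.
\hat\phi_{1} = -0.3080

The Yule-Walker equations for an AR(p) process read, in matrix form,
  Gamma_p phi = r_p,   with   (Gamma_p)_{ij} = gamma(|i - j|),
                       (r_p)_i = gamma(i),   i,j = 1..p.
Substitute the sample gammas (Toeplitz matrix and right-hand side of size 2):
  Gamma_p = [[4.3979, -2.742], [-2.742, 4.3979]]
  r_p     = [-2.742, 3.0699]
Written out:
  4.3979 phi_1 - 2.742 phi_2 = -2.742
  -2.742 phi_1 + 4.3979 phi_2 = 3.0699
Solve by Cramer's rule:
  det = gamma(0)^2 - gamma(1)^2 = (4.3979)^2 - (-2.742)^2 = 19.34152441 - 7.518564 = 11.82296041
  phi_hat_1 = [gamma(1) gamma(0) - gamma(1) gamma(2)] / det = [(-2.742)(4.3979) - (-2.742)(3.0699)] / 11.82296041 = -3.641376 / 11.82296041 = -0.308
  phi_hat_2 = [gamma(0) gamma(2) - gamma(1)^2] / det = [(4.3979)(3.0699) - (-2.742)^2] / 11.82296041 = 5.98254921 / 11.82296041 = 0.506
So phi_hat = [-0.3080, 0.5060].
Therefore phi_hat_1 = -0.3080.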